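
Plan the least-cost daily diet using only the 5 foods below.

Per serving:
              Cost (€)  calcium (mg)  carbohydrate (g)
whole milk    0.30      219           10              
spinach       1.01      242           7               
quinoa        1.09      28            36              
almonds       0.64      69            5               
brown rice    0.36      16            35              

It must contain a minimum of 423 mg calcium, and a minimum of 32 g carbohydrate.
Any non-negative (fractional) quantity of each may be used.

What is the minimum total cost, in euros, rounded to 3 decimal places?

Treat it as an LP. Let x1 = servings of whole milk, x2 = servings of spinach, x3 = servings of quinoa, x4 = servings of almonds, x5 = servings of brown rice.
min 0.3x1 + 1.01x2 + 1.09x3 + 0.64x4 + 0.36x5 s.t.:
  219x1 + 242x2 + 28x3 + 69x4 + 16x5 ≥ 423   (calcium)
  10x1 + 7x2 + 36x3 + 5x4 + 35x5 ≥ 32   (carbohydrate)
  x1, x2, x3, x4, x5 ≥ 0.
At the optimum only whole milk, brown rice are positive (spinach, quinoa, almonds = 0). The calcium and carbohydrate requirements are met with equality.
Solving gives x1 = 1.9045, x5 = 0.37015.
Cost = 0.3·1.9045 + 0.36·0.37015 = 0.70460.

€0.705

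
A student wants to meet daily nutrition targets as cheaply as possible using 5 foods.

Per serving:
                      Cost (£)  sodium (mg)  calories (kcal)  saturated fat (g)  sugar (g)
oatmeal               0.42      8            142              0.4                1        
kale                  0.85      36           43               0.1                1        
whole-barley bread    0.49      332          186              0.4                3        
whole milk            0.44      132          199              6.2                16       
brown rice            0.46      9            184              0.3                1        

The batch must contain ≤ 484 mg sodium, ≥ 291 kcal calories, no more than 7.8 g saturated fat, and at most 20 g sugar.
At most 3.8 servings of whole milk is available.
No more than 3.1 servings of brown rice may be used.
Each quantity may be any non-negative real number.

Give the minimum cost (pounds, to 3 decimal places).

£0.657

Treat it as an LP. Let x1 = servings of oatmeal, x2 = servings of kale, x3 = servings of whole-barley bread, x4 = servings of whole milk, x5 = servings of brown rice.
Minimize 0.42x1 + 0.85x2 + 0.49x3 + 0.44x4 + 0.46x5 with:
  8x1 + 36x2 + 332x3 + 132x4 + 9x5 ≤ 484   (sodium)
  142x1 + 43x2 + 186x3 + 199x4 + 184x5 ≥ 291   (calories)
  0.4x1 + 0.1x2 + 0.4x3 + 6.2x4 + 0.3x5 ≤ 7.8   (saturated fat)
  1x1 + 1x2 + 3x3 + 16x4 + 1x5 ≤ 20   (sugar)
  x4 ≤ 3.8
  x5 ≤ 3.1
  x1, x2, x3, x4, x5 ≥ 0.
At the optimum only whole milk, brown rice are positive (oatmeal, kale, whole-barley bread = 0). The calories and sugar requirements are met with equality.
That vertex is x4 = 1.235, x5 = 0.2463.
Objective = 0.44·1.235 + 0.46·0.2463 = 0.65670.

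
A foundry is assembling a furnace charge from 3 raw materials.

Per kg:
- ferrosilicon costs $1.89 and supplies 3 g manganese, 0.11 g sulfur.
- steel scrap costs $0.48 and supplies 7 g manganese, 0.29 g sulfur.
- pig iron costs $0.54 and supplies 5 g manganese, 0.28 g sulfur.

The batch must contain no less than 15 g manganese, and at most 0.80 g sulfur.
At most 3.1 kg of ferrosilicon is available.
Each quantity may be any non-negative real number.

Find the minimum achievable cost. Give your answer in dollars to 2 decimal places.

This is a linear program. Let x1 = kg of ferrosilicon, x2 = kg of steel scrap, x3 = kg of pig iron.
min 1.89x1 + 0.48x2 + 0.54x3 subject to:
  3x1 + 7x2 + 5x3 ≥ 15   (manganese)
  0.11x1 + 0.29x2 + 0.28x3 ≤ 0.8   (sulfur)
  x1 ≤ 3.1
  x1, x2, x3 ≥ 0.
At the optimum only steel scrap is positive (ferrosilicon, pig iron = 0). The manganese requirement is met with equality.
Solving gives x2 = 2.143.
Cost = 0.48·2.143 = 1.0286.

$1.03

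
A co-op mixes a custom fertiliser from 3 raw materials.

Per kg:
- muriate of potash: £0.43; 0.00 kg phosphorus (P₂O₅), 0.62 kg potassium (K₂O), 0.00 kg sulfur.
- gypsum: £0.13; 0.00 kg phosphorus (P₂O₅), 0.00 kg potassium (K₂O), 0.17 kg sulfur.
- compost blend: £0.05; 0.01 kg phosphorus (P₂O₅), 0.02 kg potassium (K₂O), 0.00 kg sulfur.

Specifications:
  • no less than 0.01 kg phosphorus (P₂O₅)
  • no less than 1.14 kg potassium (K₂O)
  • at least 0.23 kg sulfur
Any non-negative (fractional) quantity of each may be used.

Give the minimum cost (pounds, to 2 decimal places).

£1.00

This is a linear program. Let x1 = kg of muriate of potash, x2 = kg of gypsum, x3 = kg of compost blend.
Minimise 0.43x1 + 0.13x2 + 0.05x3 with:
  0.01x3 ≥ 0.01   (phosphorus (P₂O₅))
  0.62x1 + 0.02x3 ≥ 1.14   (potassium (K₂O))
  0.17x2 ≥ 0.23   (sulfur)
  x1, x2, x3 ≥ 0.
All 3 inputs are positive at the optimum. There the phosphorus (P₂O₅), potassium (K₂O), sulfur constraints are tight.
Solving gives x1 = 1.806, x2 = 1.353, x3 = 1.
Cost = 0.43·1.806 + 0.13·1.353 + 0.05·1 = 1.0025.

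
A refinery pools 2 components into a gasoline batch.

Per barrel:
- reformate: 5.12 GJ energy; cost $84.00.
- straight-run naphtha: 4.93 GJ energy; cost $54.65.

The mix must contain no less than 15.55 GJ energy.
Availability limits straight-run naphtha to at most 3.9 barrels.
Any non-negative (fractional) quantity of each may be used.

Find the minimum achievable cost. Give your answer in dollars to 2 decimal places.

$172.37

This is a linear program. Let x1 = barrels of reformate, x2 = barrels of straight-run naphtha.
min 84x1 + 54.65x2 subject to:
  5.12x1 + 4.93x2 ≥ 15.55   (energy)
  x2 ≤ 3.9
  x1, x2 ≥ 0.
At the optimum only straight-run naphtha is positive (reformate = 0). There the energy constraint is tight.
Optimal quantities: straight-run naphtha = 3.154 barrels.
Total cost: 54.65·3.154 = 172.3661.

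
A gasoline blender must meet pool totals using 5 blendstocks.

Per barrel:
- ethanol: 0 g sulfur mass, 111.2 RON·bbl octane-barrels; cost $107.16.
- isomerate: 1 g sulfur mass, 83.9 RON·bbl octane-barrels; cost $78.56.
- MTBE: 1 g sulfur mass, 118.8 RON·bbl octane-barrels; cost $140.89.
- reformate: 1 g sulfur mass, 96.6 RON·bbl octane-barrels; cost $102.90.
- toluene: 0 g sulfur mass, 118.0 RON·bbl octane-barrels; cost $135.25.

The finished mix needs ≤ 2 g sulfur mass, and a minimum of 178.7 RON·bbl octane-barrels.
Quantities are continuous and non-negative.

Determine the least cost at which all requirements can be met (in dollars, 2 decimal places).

This is a linear program. Let x1 = barrels of ethanol, x2 = barrels of isomerate, x3 = barrels of MTBE, x4 = barrels of reformate, x5 = barrels of toluene.
min 107.16x1 + 78.56x2 + 140.89x3 + 102.9x4 + 135.25x5 with:
  1x2 + 1x3 + 1x4 ≤ 2   (sulfur mass)
  111.2x1 + 83.9x2 + 118.8x3 + 96.6x4 + 118x5 ≥ 178.7   (octane-barrels)
  x1, x2, x3, x4, x5 ≥ 0.
The optimal basis is {ethanol, isomerate}; MTBE, reformate, toluene drop out. There the sulfur mass and octane-barrels constraints are tight.
Solving gives x1 = 0.09802, x2 = 2.
Cost = 107.16·0.09802 + 78.56·2 = 167.6238.

$167.62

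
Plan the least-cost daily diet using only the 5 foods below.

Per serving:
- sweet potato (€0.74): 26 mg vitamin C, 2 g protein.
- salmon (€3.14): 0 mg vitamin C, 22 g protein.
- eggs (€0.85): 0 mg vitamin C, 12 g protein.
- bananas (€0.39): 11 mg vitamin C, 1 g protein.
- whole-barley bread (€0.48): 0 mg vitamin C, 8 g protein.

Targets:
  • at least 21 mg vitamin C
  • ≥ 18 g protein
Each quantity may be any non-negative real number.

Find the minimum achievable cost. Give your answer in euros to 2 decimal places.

Set it up as a linear program. Let x1 = servings of sweet potato, x2 = servings of salmon, x3 = servings of eggs, x4 = servings of bananas, x5 = servings of whole-barley bread.
Minimise 0.74x1 + 3.14x2 + 0.85x3 + 0.39x4 + 0.48x5 subject to:
  26x1 + 11x4 ≥ 21   (vitamin C)
  2x1 + 22x2 + 12x3 + 1x4 + 8x5 ≥ 18   (protein)
  x1, x2, x3, x4, x5 ≥ 0.
The optimal basis is {sweet potato, whole-barley bread}; salmon, eggs, bananas drop out. The vitamin C and protein requirements are met with equality.
Optimal quantities: sweet potato = 0.8077 servings, whole-barley bread = 2.048 servings.
Objective = 0.74·0.8077 + 0.48·2.048 = 1.5807.

€1.58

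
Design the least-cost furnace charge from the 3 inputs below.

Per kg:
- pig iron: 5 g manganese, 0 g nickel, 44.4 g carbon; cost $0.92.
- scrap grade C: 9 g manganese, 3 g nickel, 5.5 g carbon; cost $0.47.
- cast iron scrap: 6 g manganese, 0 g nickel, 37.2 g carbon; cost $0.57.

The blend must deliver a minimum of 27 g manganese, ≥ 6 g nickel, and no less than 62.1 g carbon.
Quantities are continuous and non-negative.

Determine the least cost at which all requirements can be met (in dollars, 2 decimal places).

Let x1 = kg of pig iron, x2 = kg of scrap grade C, x3 = kg of cast iron scrap.
Minimise 0.92x1 + 0.47x2 + 0.57x3 with:
  5x1 + 9x2 + 6x3 ≥ 27   (manganese)
  3x2 ≥ 6   (nickel)
  44.4x1 + 5.5x2 + 37.2x3 ≥ 62.1   (carbon)
  x1, x2, x3 ≥ 0.
The optimal basis is {scrap grade C, cast iron scrap}; pig iron drops out. Binding constraints: manganese and carbon.
So scrap grade C = 2.093 kg, cast iron scrap = 1.36 kg.
Hence cost = 0.47·2.093 + 0.57·1.36 = $1.7589.

$1.76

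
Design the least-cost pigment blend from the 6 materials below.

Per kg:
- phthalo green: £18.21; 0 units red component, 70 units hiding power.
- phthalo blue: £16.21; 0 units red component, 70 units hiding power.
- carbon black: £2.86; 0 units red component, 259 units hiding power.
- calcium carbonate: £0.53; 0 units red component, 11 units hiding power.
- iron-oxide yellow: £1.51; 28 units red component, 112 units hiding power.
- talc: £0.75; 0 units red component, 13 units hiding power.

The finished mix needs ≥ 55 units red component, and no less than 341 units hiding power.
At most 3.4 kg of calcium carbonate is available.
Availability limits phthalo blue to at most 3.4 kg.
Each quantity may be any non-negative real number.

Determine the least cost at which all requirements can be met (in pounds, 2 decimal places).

£4.30

Set it up as a linear program. Let x1 = kg of phthalo green, x2 = kg of phthalo blue, x3 = kg of carbon black, x4 = kg of calcium carbonate, x5 = kg of iron-oxide yellow, x6 = kg of talc.
Minimize 18.21x1 + 16.21x2 + 2.86x3 + 0.53x4 + 1.51x5 + 0.75x6 subject to:
  28x5 ≥ 55   (red component)
  70x1 + 70x2 + 259x3 + 11x4 + 112x5 + 13x6 ≥ 341   (hiding power)
  x4 ≤ 3.4
  x2 ≤ 3.4
  x1, x2, x3, x4, x5, x6 ≥ 0.
The optimal basis is {carbon black, iron-oxide yellow}; phthalo green, phthalo blue, calcium carbonate, talc drop out. There the red component and hiding power constraints are tight.
That vertex is x3 = 0.4672, x5 = 1.964.
Total cost: 2.86·0.4672 + 1.51·1.964 = 4.3018.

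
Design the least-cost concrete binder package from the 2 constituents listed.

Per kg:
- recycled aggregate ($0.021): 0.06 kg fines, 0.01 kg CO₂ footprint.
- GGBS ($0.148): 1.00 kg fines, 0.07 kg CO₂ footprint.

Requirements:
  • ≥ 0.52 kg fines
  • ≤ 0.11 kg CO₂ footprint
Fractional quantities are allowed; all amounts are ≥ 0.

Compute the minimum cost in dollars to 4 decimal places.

$0.0770

Let x1 = kg of recycled aggregate, x2 = kg of GGBS.
Minimize 0.021x1 + 0.148x2 subject to:
  0.06x1 + 1x2 ≥ 0.52   (fines)
  0.01x1 + 0.07x2 ≤ 0.11   (CO₂ footprint)
  x1, x2 ≥ 0.
At the optimum only GGBS is positive (recycled aggregate = 0). There the fines constraint is tight.
Solving gives x2 = 0.52.
Cost = 0.148·0.52 = 0.076960.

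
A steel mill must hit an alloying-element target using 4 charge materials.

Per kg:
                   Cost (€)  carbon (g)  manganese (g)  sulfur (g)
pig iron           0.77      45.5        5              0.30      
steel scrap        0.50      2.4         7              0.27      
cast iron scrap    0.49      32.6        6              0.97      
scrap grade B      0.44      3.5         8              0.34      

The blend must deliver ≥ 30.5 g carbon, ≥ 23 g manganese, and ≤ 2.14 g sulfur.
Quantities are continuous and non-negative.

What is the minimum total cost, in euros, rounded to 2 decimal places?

This is a linear program. Let x1 = kg of pig iron, x2 = kg of steel scrap, x3 = kg of cast iron scrap, x4 = kg of scrap grade B.
min 0.77x1 + 0.5x2 + 0.49x3 + 0.44x4 s.t.:
  45.5x1 + 2.4x2 + 32.6x3 + 3.5x4 ≥ 30.5   (carbon)
  5x1 + 7x2 + 6x3 + 8x4 ≥ 23   (manganese)
  0.3x1 + 0.27x2 + 0.97x3 + 0.34x4 ≤ 2.14   (sulfur)
  x1, x2, x3, x4 ≥ 0.
The minimum-cost mix takes nothing from pig iron, steel scrap — only cast iron scrap, scrap grade B. Binding constraints: carbon and manganese.
That vertex is x3 = 0.6818, x4 = 2.364.
Total cost: 0.49·0.6818 + 0.44·2.364 = 1.3742.

€1.37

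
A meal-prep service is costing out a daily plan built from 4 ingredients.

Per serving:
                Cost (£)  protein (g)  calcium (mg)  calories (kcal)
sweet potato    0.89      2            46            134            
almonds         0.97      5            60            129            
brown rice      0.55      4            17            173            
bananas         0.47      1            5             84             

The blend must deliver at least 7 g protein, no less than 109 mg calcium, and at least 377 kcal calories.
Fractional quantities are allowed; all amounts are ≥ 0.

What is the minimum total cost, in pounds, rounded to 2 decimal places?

£2.05

Let x1 = servings of sweet potato, x2 = servings of almonds, x3 = servings of brown rice, x4 = servings of bananas.
min 0.89x1 + 0.97x2 + 0.55x3 + 0.47x4 with:
  2x1 + 5x2 + 4x3 + 1x4 ≥ 7   (protein)
  46x1 + 60x2 + 17x3 + 5x4 ≥ 109   (calcium)
  134x1 + 129x2 + 173x3 + 84x4 ≥ 377   (calories)
  x1, x2, x3, x4 ≥ 0.
The minimum-cost mix takes nothing from sweet potato, bananas — only almonds, brown rice. Binding constraints: calcium and calories.
Optimal quantities: almonds = 1.52 servings, brown rice = 1.045 servings.
Hence cost = 0.97·1.52 + 0.55·1.045 = £2.0492.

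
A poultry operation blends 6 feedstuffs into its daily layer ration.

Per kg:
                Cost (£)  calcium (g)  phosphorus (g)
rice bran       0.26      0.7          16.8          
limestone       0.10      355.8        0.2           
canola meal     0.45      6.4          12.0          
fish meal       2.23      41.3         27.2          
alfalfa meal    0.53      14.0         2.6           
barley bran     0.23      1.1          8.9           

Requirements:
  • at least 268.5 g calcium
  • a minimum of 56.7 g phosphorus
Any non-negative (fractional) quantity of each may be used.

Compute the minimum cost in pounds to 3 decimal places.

Let x1 = kg of rice bran, x2 = kg of limestone, x3 = kg of canola meal, x4 = kg of fish meal, x5 = kg of alfalfa meal, x6 = kg of barley bran.
Minimize 0.26x1 + 0.1x2 + 0.45x3 + 2.23x4 + 0.53x5 + 0.23x6 subject to:
  0.7x1 + 355.8x2 + 6.4x3 + 41.3x4 + 14x5 + 1.1x6 ≥ 268.5   (calcium)
  16.8x1 + 0.2x2 + 12x3 + 27.2x4 + 2.6x5 + 8.9x6 ≥ 56.7   (phosphorus)
  x1, x2, x3, x4, x5, x6 ≥ 0.
The minimum-cost mix takes nothing from canola meal, fish meal, alfalfa meal, barley bran — only rice bran, limestone. There the calcium and phosphorus constraints are tight.
That vertex is x1 = 3.366, x2 = 0.748.
Cost = 0.26·3.366 + 0.1·0.748 = 0.94996.

£0.950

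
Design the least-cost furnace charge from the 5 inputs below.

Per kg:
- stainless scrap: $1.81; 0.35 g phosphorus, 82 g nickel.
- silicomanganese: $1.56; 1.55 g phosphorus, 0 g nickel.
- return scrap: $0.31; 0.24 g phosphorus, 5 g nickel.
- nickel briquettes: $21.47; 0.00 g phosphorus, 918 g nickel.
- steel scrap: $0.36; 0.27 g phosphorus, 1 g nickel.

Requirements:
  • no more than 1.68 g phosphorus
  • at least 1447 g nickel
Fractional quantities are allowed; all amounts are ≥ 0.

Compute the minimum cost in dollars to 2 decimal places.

Let x1 = kg of stainless scrap, x2 = kg of silicomanganese, x3 = kg of return scrap, x4 = kg of nickel briquettes, x5 = kg of steel scrap.
Minimise 1.81x1 + 1.56x2 + 0.31x3 + 21.47x4 + 0.36x5 s.t.:
  0.35x1 + 1.55x2 + 0.24x3 + 0.27x5 ≤ 1.68   (phosphorus)
  82x1 + 5x3 + 918x4 + 1x5 ≥ 1447   (nickel)
  x1, x2, x3, x4, x5 ≥ 0.
At the optimum only stainless scrap, nickel briquettes are positive (silicomanganese, return scrap, steel scrap = 0). The phosphorus and nickel requirements are met with equality.
Solving gives x1 = 4.8, x4 = 1.1475.
Hence cost = 1.81·4.8 + 21.47·1.1475 = $33.3248.

$33.32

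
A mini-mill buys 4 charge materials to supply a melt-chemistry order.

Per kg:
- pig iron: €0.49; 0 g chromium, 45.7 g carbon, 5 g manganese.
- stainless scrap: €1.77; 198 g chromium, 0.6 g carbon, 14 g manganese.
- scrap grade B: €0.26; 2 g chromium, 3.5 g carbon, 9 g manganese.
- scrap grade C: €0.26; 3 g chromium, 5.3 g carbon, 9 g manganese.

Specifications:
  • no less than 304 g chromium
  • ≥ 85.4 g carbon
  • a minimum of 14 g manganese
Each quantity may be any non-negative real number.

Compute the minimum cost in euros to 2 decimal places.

This is a linear program. Let x1 = kg of pig iron, x2 = kg of stainless scrap, x3 = kg of scrap grade B, x4 = kg of scrap grade C.
Minimise 0.49x1 + 1.77x2 + 0.26x3 + 0.26x4 subject to:
  198x2 + 2x3 + 3x4 ≥ 304   (chromium)
  45.7x1 + 0.6x2 + 3.5x3 + 5.3x4 ≥ 85.4   (carbon)
  5x1 + 14x2 + 9x3 + 9x4 ≥ 14   (manganese)
  x1, x2, x3, x4 ≥ 0.
The optimal basis is {pig iron, stainless scrap}; scrap grade B, scrap grade C drop out. Binding constraints: chromium and carbon.
Optimal quantities: pig iron = 1.849 kg, stainless scrap = 1.535 kg.
Hence cost = 0.49·1.849 + 1.77·1.535 = €3.6230.

€3.62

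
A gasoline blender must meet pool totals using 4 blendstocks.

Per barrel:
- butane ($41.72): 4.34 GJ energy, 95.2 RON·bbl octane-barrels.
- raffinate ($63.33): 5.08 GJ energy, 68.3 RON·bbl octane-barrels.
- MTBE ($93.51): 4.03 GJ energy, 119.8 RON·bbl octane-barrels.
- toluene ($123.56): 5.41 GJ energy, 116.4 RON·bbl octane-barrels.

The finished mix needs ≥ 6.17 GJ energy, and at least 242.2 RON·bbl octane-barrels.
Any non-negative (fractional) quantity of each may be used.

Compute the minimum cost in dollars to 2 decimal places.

Let x1 = barrels of butane, x2 = barrels of raffinate, x3 = barrels of MTBE, x4 = barrels of toluene.
Minimise 41.72x1 + 63.33x2 + 93.51x3 + 123.56x4 s.t.:
  4.34x1 + 5.08x2 + 4.03x3 + 5.41x4 ≥ 6.17   (energy)
  95.2x1 + 68.3x2 + 119.8x3 + 116.4x4 ≥ 242.2   (octane-barrels)
  x1, x2, x3, x4 ≥ 0.
The cheapest feasible vertex uses only butane; raffinate, MTBE, toluene are not used. Binding constraint: octane-barrels.
Solving gives x1 = 2.544.
Objective = 41.72·2.544 = 106.1357.

$106.14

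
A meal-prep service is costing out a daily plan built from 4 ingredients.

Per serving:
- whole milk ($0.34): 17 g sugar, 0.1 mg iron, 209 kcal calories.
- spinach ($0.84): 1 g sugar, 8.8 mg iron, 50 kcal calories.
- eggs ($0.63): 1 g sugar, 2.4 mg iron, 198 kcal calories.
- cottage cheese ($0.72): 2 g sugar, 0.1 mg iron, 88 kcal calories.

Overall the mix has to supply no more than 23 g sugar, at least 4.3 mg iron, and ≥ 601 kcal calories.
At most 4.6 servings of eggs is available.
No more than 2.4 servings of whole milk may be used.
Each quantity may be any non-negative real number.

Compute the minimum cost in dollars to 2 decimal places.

$1.51

Let x1 = servings of whole milk, x2 = servings of spinach, x3 = servings of eggs, x4 = servings of cottage cheese.
min 0.34x1 + 0.84x2 + 0.63x3 + 0.72x4 subject to:
  17x1 + 1x2 + 1x3 + 2x4 ≤ 23   (sugar)
  0.1x1 + 8.8x2 + 2.4x3 + 0.1x4 ≥ 4.3   (iron)
  209x1 + 50x2 + 198x3 + 88x4 ≥ 601   (calories)
  x3 ≤ 4.6
  x1 ≤ 2.4
  x1, x2, x3, x4 ≥ 0.
The minimum-cost mix takes nothing from cottage cheese — only whole milk, spinach, eggs. Binding constraints: sugar, iron, calories.
Optimal quantities: whole milk = 1.252 servings, spinach = 0.007465 servings, eggs = 1.712 servings.
Cost = 0.34·1.252 + 0.84·0.007465 + 0.63·1.712 = 1.5105.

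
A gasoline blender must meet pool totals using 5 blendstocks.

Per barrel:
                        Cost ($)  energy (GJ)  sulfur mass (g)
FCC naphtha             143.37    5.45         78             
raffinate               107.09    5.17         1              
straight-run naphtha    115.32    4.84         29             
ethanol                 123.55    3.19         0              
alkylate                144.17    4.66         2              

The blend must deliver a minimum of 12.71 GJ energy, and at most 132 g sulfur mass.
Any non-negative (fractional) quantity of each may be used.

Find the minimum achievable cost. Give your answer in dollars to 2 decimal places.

$263.27

Let x1 = barrels of FCC naphtha, x2 = barrels of raffinate, x3 = barrels of straight-run naphtha, x4 = barrels of ethanol, x5 = barrels of alkylate.
min 143.37x1 + 107.09x2 + 115.32x3 + 123.55x4 + 144.17x5 subject to:
  5.45x1 + 5.17x2 + 4.84x3 + 3.19x4 + 4.66x5 ≥ 12.71   (energy)
  78x1 + 1x2 + 29x3 + 2x5 ≤ 132   (sulfur mass)
  x1, x2, x3, x4, x5 ≥ 0.
The minimum-cost mix takes nothing from FCC naphtha, straight-run naphtha, ethanol, alkylate — only raffinate. Binding constraint: energy.
Solving gives x2 = 2.4584.
Objective = 107.09·2.4584 = 263.2701.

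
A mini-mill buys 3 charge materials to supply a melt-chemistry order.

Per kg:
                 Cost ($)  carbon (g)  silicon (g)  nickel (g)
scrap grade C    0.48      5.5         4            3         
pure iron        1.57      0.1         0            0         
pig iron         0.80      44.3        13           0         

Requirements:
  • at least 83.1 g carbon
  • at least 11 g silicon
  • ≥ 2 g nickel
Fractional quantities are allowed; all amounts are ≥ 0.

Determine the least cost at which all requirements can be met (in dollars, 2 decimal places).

$1.75

Treat it as an LP. Let x1 = kg of scrap grade C, x2 = kg of pure iron, x3 = kg of pig iron.
Minimize 0.48x1 + 1.57x2 + 0.8x3 s.t.:
  5.5x1 + 0.1x2 + 44.3x3 ≥ 83.1   (carbon)
  4x1 + 13x3 ≥ 11   (silicon)
  3x1 ≥ 2   (nickel)
  x1, x2, x3 ≥ 0.
The minimum-cost mix takes nothing from pure iron — only scrap grade C, pig iron. There the carbon and nickel constraints are tight.
So scrap grade C = 0.6667 kg, pig iron = 1.793 kg.
Cost = 0.48·0.6667 + 0.8·1.793 = 1.7544.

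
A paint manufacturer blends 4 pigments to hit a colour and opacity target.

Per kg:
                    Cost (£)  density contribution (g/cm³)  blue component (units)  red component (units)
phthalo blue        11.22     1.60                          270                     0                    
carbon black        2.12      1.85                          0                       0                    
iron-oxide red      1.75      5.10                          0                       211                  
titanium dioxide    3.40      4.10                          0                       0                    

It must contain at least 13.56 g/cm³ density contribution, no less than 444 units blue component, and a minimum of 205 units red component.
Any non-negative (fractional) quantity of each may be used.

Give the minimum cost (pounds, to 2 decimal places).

£22.20

Treat it as an LP. Let x1 = kg of phthalo blue, x2 = kg of carbon black, x3 = kg of iron-oxide red, x4 = kg of titanium dioxide.
Minimize 11.22x1 + 2.12x2 + 1.75x3 + 3.4x4 s.t.:
  1.6x1 + 1.85x2 + 5.1x3 + 4.1x4 ≥ 13.56   (density contribution)
  270x1 ≥ 444   (blue component)
  211x3 ≥ 205   (red component)
  x1, x2, x3, x4 ≥ 0.
The minimum-cost mix takes nothing from carbon black, titanium dioxide — only phthalo blue, iron-oxide red. There the density contribution and blue component constraints are tight.
So phthalo blue = 1.644 kg, iron-oxide red = 2.143 kg.
Total cost: 11.22·1.644 + 1.75·2.143 = 22.1959.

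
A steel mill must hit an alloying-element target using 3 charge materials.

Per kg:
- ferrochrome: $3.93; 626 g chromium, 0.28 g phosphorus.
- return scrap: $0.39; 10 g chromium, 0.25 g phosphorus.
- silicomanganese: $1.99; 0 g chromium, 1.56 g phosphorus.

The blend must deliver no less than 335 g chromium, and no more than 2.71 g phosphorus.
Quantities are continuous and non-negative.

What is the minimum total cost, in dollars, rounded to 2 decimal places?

$2.10

This is a linear program. Let x1 = kg of ferrochrome, x2 = kg of return scrap, x3 = kg of silicomanganese.
Minimize 3.93x1 + 0.39x2 + 1.99x3 with:
  626x1 + 10x2 ≥ 335   (chromium)
  0.28x1 + 0.25x2 + 1.56x3 ≤ 2.71   (phosphorus)
  x1, x2, x3 ≥ 0.
The optimal basis is {ferrochrome}; return scrap, silicomanganese drop out. The chromium requirement is met with equality.
Optimal quantities: ferrochrome = 0.5351 kg.
Hence cost = 3.93·0.5351 = $2.1029.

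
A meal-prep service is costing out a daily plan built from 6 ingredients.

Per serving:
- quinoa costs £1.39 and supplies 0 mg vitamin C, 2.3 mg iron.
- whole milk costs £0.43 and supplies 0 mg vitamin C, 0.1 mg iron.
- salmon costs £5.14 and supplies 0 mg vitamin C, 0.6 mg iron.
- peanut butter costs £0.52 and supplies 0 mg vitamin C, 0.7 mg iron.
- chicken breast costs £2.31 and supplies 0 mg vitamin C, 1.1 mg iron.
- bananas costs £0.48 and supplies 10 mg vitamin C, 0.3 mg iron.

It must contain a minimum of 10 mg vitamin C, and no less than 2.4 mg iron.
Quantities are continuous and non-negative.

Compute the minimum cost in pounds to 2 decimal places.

Let x1 = servings of quinoa, x2 = servings of whole milk, x3 = servings of salmon, x4 = servings of peanut butter, x5 = servings of chicken breast, x6 = servings of bananas.
Minimize 1.39x1 + 0.43x2 + 5.14x3 + 0.52x4 + 2.31x5 + 0.48x6 s.t.:
  10x6 ≥ 10   (vitamin C)
  2.3x1 + 0.1x2 + 0.6x3 + 0.7x4 + 1.1x5 + 0.3x6 ≥ 2.4   (iron)
  x1, x2, x3, x4, x5, x6 ≥ 0.
At the optimum only quinoa, bananas are positive (whole milk, salmon, peanut butter, chicken breast = 0). There the vitamin C and iron constraints are tight.
Solving gives x1 = 0.913, x6 = 1.
Total cost: 1.39·0.913 + 0.48·1 = 1.7491.

£1.75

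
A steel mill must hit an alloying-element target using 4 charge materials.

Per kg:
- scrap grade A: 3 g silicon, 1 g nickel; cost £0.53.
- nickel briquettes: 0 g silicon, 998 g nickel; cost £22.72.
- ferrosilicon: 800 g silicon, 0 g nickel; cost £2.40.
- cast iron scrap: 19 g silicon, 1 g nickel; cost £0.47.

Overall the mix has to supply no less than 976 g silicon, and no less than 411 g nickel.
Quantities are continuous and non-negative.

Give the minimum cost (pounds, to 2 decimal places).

£12.28

Set it up as a linear program. Let x1 = kg of scrap grade A, x2 = kg of nickel briquettes, x3 = kg of ferrosilicon, x4 = kg of cast iron scrap.
Minimise 0.53x1 + 22.72x2 + 2.4x3 + 0.47x4 s.t.:
  3x1 + 800x3 + 19x4 ≥ 976   (silicon)
  1x1 + 998x2 + 1x4 ≥ 411   (nickel)
  x1, x2, x3, x4 ≥ 0.
The optimal basis is {nickel briquettes, ferrosilicon}; scrap grade A, cast iron scrap drop out. There the silicon and nickel constraints are tight.
Solving gives x2 = 0.4118, x3 = 1.22.
Cost = 22.72·0.4118 + 2.4·1.22 = 12.2841.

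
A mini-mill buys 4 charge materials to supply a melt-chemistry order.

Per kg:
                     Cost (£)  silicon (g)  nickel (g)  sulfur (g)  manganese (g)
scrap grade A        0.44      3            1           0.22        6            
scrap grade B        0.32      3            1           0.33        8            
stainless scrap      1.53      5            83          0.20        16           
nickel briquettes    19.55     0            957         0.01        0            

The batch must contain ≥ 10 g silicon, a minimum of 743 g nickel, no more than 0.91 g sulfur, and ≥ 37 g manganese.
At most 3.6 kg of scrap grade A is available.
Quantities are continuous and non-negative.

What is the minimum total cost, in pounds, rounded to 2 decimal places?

Set it up as a linear program. Let x1 = kg of scrap grade A, x2 = kg of scrap grade B, x3 = kg of stainless scrap, x4 = kg of nickel briquettes.
Minimize 0.44x1 + 0.32x2 + 1.53x3 + 19.55x4 with:
  3x1 + 3x2 + 5x3 ≥ 10   (silicon)
  1x1 + 1x2 + 83x3 + 957x4 ≥ 743   (nickel)
  0.22x1 + 0.33x2 + 0.2x3 + 0.01x4 ≤ 0.91   (sulfur)
  6x1 + 8x2 + 16x3 ≥ 37   (manganese)
  x1 ≤ 3.6
  x1, x2, x3, x4 ≥ 0.
At the optimum only stainless scrap, nickel briquettes are positive (scrap grade A, scrap grade B = 0). Binding constraints: nickel and sulfur.
Optimal quantities: stainless scrap = 4.531 kg, nickel briquettes = 0.3834 kg.
Hence cost = 1.53·4.531 + 19.55·0.3834 = £14.4279.

£14.43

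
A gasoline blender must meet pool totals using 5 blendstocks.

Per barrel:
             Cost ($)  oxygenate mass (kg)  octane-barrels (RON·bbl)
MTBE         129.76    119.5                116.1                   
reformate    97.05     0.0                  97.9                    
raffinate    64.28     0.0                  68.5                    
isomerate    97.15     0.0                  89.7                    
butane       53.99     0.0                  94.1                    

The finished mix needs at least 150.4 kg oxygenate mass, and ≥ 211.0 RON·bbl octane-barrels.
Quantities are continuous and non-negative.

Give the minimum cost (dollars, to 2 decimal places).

$200.54

Set it up as a linear program. Let x1 = barrels of MTBE, x2 = barrels of reformate, x3 = barrels of raffinate, x4 = barrels of isomerate, x5 = barrels of butane.
Minimise 129.76x1 + 97.05x2 + 64.28x3 + 97.15x4 + 53.99x5 s.t.:
  119.5x1 ≥ 150.4   (oxygenate mass)
  116.1x1 + 97.9x2 + 68.5x3 + 89.7x4 + 94.1x5 ≥ 211   (octane-barrels)
  x1, x2, x3, x4, x5 ≥ 0.
The cheapest feasible vertex uses only MTBE, butane; reformate, raffinate, isomerate are not used. Binding constraints: oxygenate mass and octane-barrels.
That vertex is x1 = 1.2586, x5 = 0.68947.
Cost = 129.76·1.2586 + 53.99·0.68947 = 200.5404.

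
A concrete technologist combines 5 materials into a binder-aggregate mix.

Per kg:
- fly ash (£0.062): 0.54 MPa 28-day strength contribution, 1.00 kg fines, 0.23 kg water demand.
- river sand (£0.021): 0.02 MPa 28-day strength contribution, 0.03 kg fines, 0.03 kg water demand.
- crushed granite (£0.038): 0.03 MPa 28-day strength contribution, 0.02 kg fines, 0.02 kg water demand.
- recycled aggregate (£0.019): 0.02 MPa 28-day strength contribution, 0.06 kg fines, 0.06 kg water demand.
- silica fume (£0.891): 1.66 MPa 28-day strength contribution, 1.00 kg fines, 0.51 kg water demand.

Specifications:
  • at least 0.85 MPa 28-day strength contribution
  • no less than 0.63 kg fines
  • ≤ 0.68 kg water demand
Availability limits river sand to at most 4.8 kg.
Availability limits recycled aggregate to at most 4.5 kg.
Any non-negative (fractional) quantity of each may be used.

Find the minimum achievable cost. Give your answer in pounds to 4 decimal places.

Let x1 = kg of fly ash, x2 = kg of river sand, x3 = kg of crushed granite, x4 = kg of recycled aggregate, x5 = kg of silica fume.
Minimize 0.062x1 + 0.021x2 + 0.038x3 + 0.019x4 + 0.891x5 subject to:
  0.54x1 + 0.02x2 + 0.03x3 + 0.02x4 + 1.66x5 ≥ 0.85   (28-day strength contribution)
  1x1 + 0.03x2 + 0.02x3 + 0.06x4 + 1x5 ≥ 0.63   (fines)
  0.23x1 + 0.03x2 + 0.02x3 + 0.06x4 + 0.51x5 ≤ 0.68   (water demand)
  x2 ≤ 4.8
  x4 ≤ 4.5
  x1, x2, x3, x4, x5 ≥ 0.
At the optimum only fly ash is positive (river sand, crushed granite, recycled aggregate, silica fume = 0). Binding constraint: 28-day strength contribution.
So fly ash = 1.574 kg.
Total cost: 0.062·1.574 = 0.097588.

£0.0976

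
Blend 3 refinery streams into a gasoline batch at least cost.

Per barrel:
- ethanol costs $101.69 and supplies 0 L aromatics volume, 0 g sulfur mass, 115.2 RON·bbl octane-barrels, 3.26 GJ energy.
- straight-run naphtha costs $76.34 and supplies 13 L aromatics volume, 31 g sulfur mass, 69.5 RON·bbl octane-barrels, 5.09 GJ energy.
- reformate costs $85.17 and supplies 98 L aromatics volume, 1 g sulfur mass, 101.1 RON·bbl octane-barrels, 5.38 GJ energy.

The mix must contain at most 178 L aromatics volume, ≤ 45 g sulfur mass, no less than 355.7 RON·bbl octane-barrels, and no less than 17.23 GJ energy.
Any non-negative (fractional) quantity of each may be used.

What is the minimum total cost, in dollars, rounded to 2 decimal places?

$321.00

Let x1 = barrels of ethanol, x2 = barrels of straight-run naphtha, x3 = barrels of reformate.
Minimise 101.69x1 + 76.34x2 + 85.17x3 subject to:
  13x2 + 98x3 ≤ 178   (aromatics volume)
  31x2 + 1x3 ≤ 45   (sulfur mass)
  115.2x1 + 69.5x2 + 101.1x3 ≥ 355.7   (octane-barrels)
  3.26x1 + 5.09x2 + 5.38x3 ≥ 17.23   (energy)
  x1, x2, x3 ≥ 0.
The optimal mix uses every input. Binding constraints: aromatics volume, octane-barrels, energy.
Optimal quantities: ethanol = 1.0417 barrels, straight-run naphtha = 0.9282 barrels, reformate = 1.6932 barrels.
Cost = 101.69·1.0417 + 76.34·0.9282 + 85.17·1.6932 = 320.9991.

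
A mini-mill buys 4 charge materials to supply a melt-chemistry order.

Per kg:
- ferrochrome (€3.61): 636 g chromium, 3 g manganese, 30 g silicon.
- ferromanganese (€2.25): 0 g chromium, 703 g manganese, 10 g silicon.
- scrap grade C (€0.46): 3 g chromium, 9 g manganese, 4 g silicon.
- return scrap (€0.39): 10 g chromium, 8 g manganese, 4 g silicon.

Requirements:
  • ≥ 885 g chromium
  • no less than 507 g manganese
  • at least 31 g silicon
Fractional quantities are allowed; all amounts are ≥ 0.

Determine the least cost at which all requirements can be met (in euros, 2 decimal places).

€6.63

Treat it as an LP. Let x1 = kg of ferrochrome, x2 = kg of ferromanganese, x3 = kg of scrap grade C, x4 = kg of return scrap.
min 3.61x1 + 2.25x2 + 0.46x3 + 0.39x4 subject to:
  636x1 + 3x3 + 10x4 ≥ 885   (chromium)
  3x1 + 703x2 + 9x3 + 8x4 ≥ 507   (manganese)
  30x1 + 10x2 + 4x3 + 4x4 ≥ 31   (silicon)
  x1, x2, x3, x4 ≥ 0.
At the optimum only ferrochrome, ferromanganese are positive (scrap grade C, return scrap = 0). Binding constraints: chromium and manganese.
So ferrochrome = 1.392 kg, ferromanganese = 0.7153 kg.
Cost = 3.61·1.392 + 2.25·0.7153 = 6.6345.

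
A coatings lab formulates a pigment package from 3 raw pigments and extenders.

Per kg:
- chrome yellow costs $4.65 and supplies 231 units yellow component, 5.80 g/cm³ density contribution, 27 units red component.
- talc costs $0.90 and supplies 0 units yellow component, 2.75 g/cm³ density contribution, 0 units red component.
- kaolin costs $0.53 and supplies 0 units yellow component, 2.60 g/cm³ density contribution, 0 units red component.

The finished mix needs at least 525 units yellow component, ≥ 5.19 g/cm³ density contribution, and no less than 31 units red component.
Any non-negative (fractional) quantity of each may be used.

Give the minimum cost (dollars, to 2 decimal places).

$10.57

This is a linear program. Let x1 = kg of chrome yellow, x2 = kg of talc, x3 = kg of kaolin.
Minimise 4.65x1 + 0.9x2 + 0.53x3 with:
  231x1 ≥ 525   (yellow component)
  5.8x1 + 2.75x2 + 2.6x3 ≥ 5.19   (density contribution)
  27x1 ≥ 31   (red component)
  x1, x2, x3 ≥ 0.
The cheapest feasible vertex uses only chrome yellow; talc, kaolin are not used. The yellow component requirement is met with equality.
That vertex is x1 = 2.273.
Hence cost = 4.65·2.273 = $10.5695.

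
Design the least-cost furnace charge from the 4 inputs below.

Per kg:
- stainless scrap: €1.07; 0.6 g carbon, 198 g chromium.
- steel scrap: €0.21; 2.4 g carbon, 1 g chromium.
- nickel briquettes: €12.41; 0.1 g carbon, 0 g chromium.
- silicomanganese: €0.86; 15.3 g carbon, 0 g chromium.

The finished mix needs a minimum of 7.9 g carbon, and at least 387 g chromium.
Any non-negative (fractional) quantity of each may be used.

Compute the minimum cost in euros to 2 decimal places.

€2.47

Let x1 = kg of stainless scrap, x2 = kg of steel scrap, x3 = kg of nickel briquettes, x4 = kg of silicomanganese.
min 1.07x1 + 0.21x2 + 12.41x3 + 0.86x4 with:
  0.6x1 + 2.4x2 + 0.1x3 + 15.3x4 ≥ 7.9   (carbon)
  198x1 + 1x2 ≥ 387   (chromium)
  x1, x2, x3, x4 ≥ 0.
The cheapest feasible vertex uses only stainless scrap, silicomanganese; steel scrap, nickel briquettes are not used. Binding constraints: carbon and chromium.
Solving gives x1 = 1.955, x4 = 0.4397.
Objective = 1.07·1.955 + 0.86·0.4397 = 2.4700.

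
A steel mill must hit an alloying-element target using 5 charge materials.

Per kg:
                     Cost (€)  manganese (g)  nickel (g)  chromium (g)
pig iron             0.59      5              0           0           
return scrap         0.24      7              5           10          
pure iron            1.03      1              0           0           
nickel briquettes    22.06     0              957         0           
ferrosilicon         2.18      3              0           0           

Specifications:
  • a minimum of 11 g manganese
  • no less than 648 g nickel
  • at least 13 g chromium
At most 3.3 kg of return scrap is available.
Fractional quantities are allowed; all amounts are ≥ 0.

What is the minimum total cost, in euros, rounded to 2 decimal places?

This is a linear program. Let x1 = kg of pig iron, x2 = kg of return scrap, x3 = kg of pure iron, x4 = kg of nickel briquettes, x5 = kg of ferrosilicon.
min 0.59x1 + 0.24x2 + 1.03x3 + 22.06x4 + 2.18x5 s.t.:
  5x1 + 7x2 + 1x3 + 3x5 ≥ 11   (manganese)
  5x2 + 957x4 ≥ 648   (nickel)
  10x2 ≥ 13   (chromium)
  x2 ≤ 3.3
  x1, x2, x3, x4, x5 ≥ 0.
At the optimum only return scrap, nickel briquettes are positive (pig iron, pure iron, ferrosilicon = 0). Binding constraints: manganese and nickel.
Solving gives x2 = 1.571, x4 = 0.6689.
Total cost: 0.24·1.571 + 22.06·0.6689 = 15.1330.

€15.13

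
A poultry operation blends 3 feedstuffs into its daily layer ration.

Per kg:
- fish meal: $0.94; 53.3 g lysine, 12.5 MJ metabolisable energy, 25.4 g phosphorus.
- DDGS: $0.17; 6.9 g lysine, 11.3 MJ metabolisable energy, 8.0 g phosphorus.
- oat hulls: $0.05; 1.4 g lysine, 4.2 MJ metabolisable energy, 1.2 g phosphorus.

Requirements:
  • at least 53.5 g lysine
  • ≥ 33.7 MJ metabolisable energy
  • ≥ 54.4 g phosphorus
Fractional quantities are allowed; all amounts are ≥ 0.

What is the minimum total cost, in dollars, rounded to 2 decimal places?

$1.24

Let x1 = kg of fish meal, x2 = kg of DDGS, x3 = kg of oat hulls.
Minimize 0.94x1 + 0.17x2 + 0.05x3 with:
  53.3x1 + 6.9x2 + 1.4x3 ≥ 53.5   (lysine)
  12.5x1 + 11.3x2 + 4.2x3 ≥ 33.7   (metabolisable energy)
  25.4x1 + 8x2 + 1.2x3 ≥ 54.4   (phosphorus)
  x1, x2, x3 ≥ 0.
At the optimum only fish meal, DDGS are positive (oat hulls = 0). The lysine and phosphorus requirements are met with equality.
Solving gives x1 = 0.2096, x2 = 6.135.
Hence cost = 0.94·0.2096 + 0.17·6.135 = $1.2400.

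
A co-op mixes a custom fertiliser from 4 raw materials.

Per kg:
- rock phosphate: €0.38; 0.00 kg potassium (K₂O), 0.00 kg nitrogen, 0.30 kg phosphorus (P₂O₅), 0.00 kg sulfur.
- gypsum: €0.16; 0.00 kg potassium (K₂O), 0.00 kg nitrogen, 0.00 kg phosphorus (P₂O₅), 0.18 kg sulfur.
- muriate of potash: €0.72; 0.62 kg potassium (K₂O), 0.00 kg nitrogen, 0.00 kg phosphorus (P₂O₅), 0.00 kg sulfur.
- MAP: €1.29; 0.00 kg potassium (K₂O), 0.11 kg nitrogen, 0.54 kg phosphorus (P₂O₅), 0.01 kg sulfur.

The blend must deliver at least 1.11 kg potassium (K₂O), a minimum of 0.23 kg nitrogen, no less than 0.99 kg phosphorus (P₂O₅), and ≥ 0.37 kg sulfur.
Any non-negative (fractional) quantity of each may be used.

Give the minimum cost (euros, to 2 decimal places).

Treat it as an LP. Let x1 = kg of rock phosphate, x2 = kg of gypsum, x3 = kg of muriate of potash, x4 = kg of MAP.
min 0.38x1 + 0.16x2 + 0.72x3 + 1.29x4 s.t.:
  0.62x3 ≥ 1.11   (potassium (K₂O))
  0.11x4 ≥ 0.23   (nitrogen)
  0.3x1 + 0.54x4 ≥ 0.99   (phosphorus (P₂O₅))
  0.18x2 + 0.01x4 ≥ 0.37   (sulfur)
  x1, x2, x3, x4 ≥ 0.
The cheapest feasible vertex uses only gypsum, muriate of potash, MAP; rock phosphate is not used. Binding constraints: potassium (K₂O), nitrogen, sulfur.
Solving gives x2 = 1.939, x3 = 1.79, x4 = 2.091.
Objective = 0.16·1.939 + 0.72·1.79 + 1.29·2.091 = 4.2964.

€4.30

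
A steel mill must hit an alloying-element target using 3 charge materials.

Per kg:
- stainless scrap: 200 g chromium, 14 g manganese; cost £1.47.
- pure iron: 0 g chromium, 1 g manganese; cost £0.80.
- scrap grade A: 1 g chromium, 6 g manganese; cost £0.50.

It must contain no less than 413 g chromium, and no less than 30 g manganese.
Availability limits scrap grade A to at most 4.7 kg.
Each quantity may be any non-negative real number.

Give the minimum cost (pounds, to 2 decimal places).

Treat it as an LP. Let x1 = kg of stainless scrap, x2 = kg of pure iron, x3 = kg of scrap grade A.
Minimize 1.47x1 + 0.8x2 + 0.5x3 s.t.:
  200x1 + 1x3 ≥ 413   (chromium)
  14x1 + 1x2 + 6x3 ≥ 30   (manganese)
  x3 ≤ 4.7
  x1, x2, x3 ≥ 0.
The minimum-cost mix takes nothing from pure iron — only stainless scrap, scrap grade A. Binding constraints: chromium and manganese.
Solving gives x1 = 2.064, x3 = 0.1838.
Total cost: 1.47·2.064 + 0.5·0.1838 = 3.1260.

£3.13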